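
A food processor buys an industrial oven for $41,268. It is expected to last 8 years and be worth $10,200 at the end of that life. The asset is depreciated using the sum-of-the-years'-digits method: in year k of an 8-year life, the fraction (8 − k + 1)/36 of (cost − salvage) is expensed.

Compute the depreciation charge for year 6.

Depreciable base = $41,268 − $10,200 = $31,068.
Sum of the years' digits = 8+7+6+5+4+3+2+1 = 36.
Year 1: $31,068 × 8/36 = $6,904. Book value $34,364.
Year 2: $31,068 × 7/36 = $6,041. Book value $28,323.
Year 3: $31,068 × 6/36 = $5,178. Book value $23,145.
Year 4: $31,068 × 5/36 = $4,315. Book value $18,830.
Year 5: $31,068 × 4/36 = $3,452. Book value $15,378.
Year 6: $31,068 × 3/36 = $2,589. Book value $12,789.

$2,589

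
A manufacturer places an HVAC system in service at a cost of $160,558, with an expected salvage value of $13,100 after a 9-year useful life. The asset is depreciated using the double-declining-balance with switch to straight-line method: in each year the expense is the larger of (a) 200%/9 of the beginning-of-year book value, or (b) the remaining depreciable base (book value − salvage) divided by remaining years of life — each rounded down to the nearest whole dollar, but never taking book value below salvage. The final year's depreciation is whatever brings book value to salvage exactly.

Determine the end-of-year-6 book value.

$35,546

Depreciable base = $160,558 − $13,100 = $147,458.
Year 1: DB = ⌊$160,558 × 200%/9⌋ = $35,679; SL = ⌊$147,458/9⌋ = $16,384 → take DB $35,679. Book value $124,879.
Year 2: DB = ⌊$124,879 × 200%/9⌋ = $27,750; SL = ⌊$111,779/8⌋ = $13,972 → take DB $27,750. Book value $97,129.
Year 3: DB = ⌊$97,129 × 200%/9⌋ = $21,584; SL = ⌊$84,029/7⌋ = $12,004 → take DB $21,584. Book value $75,545.
Year 4: DB = ⌊$75,545 × 200%/9⌋ = $16,787; SL = ⌊$62,445/6⌋ = $10,407 → take DB $16,787. Book value $58,758.
Year 5: DB = ⌊$58,758 × 200%/9⌋ = $13,057; SL = ⌊$45,658/5⌋ = $9,131 → take DB $13,057. Book value $45,701.
Year 6: DB = ⌊$45,701 × 200%/9⌋ = $10,155; SL = ⌊$32,601/4⌋ = $8,150 → take DB $10,155. Book value $35,546.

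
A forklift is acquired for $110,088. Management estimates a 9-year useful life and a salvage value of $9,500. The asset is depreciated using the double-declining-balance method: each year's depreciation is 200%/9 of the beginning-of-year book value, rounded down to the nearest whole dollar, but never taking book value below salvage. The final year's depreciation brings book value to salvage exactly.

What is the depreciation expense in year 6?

$6,963

Depreciable base = $110,088 − $9,500 = $100,588.
Year 1: ⌊$110,088 × 200%/9⌋ = $24,464. Book value $85,624.
Year 2: ⌊$85,624 × 200%/9⌋ = $19,027. Book value $66,597.
Year 3: ⌊$66,597 × 200%/9⌋ = $14,799. Book value $51,798.
Year 4: ⌊$51,798 × 200%/9⌋ = $11,510. Book value $40,288.
Year 5: ⌊$40,288 × 200%/9⌋ = $8,952. Book value $31,336.
Year 6: ⌊$31,336 × 200%/9⌋ = $6,963. Book value $24,373.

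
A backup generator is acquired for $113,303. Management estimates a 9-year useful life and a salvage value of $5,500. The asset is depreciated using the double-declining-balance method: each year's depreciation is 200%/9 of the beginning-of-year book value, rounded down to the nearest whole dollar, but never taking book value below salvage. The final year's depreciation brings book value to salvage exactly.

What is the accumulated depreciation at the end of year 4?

$71,838

Depreciable base = $113,303 − $5,500 = $107,803.
Year 1: ⌊$113,303 × 200%/9⌋ = $25,178. Book value $88,125.
Year 2: ⌊$88,125 × 200%/9⌋ = $19,583. Book value $68,542.
Year 3: ⌊$68,542 × 200%/9⌋ = $15,231. Book value $53,311.
Year 4: ⌊$53,311 × 200%/9⌋ = $11,846. Book value $41,465.
Accumulated through year 4 = $113,303 − $41,465 = $71,838.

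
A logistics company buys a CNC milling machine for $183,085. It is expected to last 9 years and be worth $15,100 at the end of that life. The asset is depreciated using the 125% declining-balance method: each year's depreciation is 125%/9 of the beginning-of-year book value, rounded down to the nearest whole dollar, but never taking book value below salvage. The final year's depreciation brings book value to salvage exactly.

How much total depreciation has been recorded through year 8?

$127,731

Depreciable base = $183,085 − $15,100 = $167,985.
Year 1: ⌊$183,085 × 125%/9⌋ = $25,428. Book value $157,657.
Year 2: ⌊$157,657 × 125%/9⌋ = $21,896. Book value $135,761.
Year 3: ⌊$135,761 × 125%/9⌋ = $18,855. Book value $116,906.
Year 4: ⌊$116,906 × 125%/9⌋ = $16,236. Book value $100,670.
Year 5: ⌊$100,670 × 125%/9⌋ = $13,981. Book value $86,689.
Year 6: ⌊$86,689 × 125%/9⌋ = $12,040. Book value $74,649.
Year 7: ⌊$74,649 × 125%/9⌋ = $10,367. Book value $64,282.
Year 8: ⌊$64,282 × 125%/9⌋ = $8,928. Book value $55,354.
Accumulated through year 8 = $183,085 − $55,354 = $127,731.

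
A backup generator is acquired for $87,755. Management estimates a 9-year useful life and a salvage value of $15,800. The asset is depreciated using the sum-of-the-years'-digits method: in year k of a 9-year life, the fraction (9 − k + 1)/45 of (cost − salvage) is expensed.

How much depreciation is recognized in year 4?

$9,594

Depreciable base = $87,755 − $15,800 = $71,955.
Sum of the years' digits = 9+8+7+6+5+4+3+2+1 = 45.
Year 1: $71,955 × 9/45 = $14,391. Book value $73,364.
Year 2: $71,955 × 8/45 = $12,792. Book value $60,572.
Year 3: $71,955 × 7/45 = $11,193. Book value $49,379.
Year 4: $71,955 × 6/45 = $9,594. Book value $39,785.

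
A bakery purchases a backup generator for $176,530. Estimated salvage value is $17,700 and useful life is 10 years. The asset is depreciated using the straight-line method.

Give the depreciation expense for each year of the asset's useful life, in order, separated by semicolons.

$15,883; $15,883; $15,883; $15,883; $15,883; $15,883; $15,883; $15,883; $15,883; $15,883

Depreciable base = $176,530 − $17,700 = $158,830.
Annual expense = $158,830 / 10 = $15,883.
End of year 1: book value $160,647.
End of year 2: book value $144,764.
End of year 3: book value $128,881.
End of year 4: book value $112,998.
End of year 5: book value $97,115.
End of year 6: book value $81,232.
End of year 7: book value $65,349.
End of year 8: book value $49,466.
End of year 9: book value $33,583.
End of year 10: book value $17,700.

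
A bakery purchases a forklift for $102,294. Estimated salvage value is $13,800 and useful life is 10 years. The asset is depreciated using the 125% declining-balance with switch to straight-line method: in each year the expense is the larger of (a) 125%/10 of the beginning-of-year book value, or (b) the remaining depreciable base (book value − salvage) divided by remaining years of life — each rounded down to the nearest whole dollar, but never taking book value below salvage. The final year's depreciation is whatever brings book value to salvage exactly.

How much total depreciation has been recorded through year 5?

Depreciable base = $102,294 − $13,800 = $88,494.
Year 1: DB = ⌊$102,294 × 125%/10⌋ = $12,786; SL = ⌊$88,494/10⌋ = $8,849 → take DB $12,786. Book value $89,508.
Year 2: DB = ⌊$89,508 × 125%/10⌋ = $11,188; SL = ⌊$75,708/9⌋ = $8,412 → take DB $11,188. Book value $78,320.
Year 3: DB = ⌊$78,320 × 125%/10⌋ = $9,790; SL = ⌊$64,520/8⌋ = $8,065 → take DB $9,790. Book value $68,530.
Year 4: DB = ⌊$68,530 × 125%/10⌋ = $8,566; SL = ⌊$54,730/7⌋ = $7,818 → take DB $8,566. Book value $59,964.
Year 5: DB = ⌊$59,964 × 125%/10⌋ = $7,495; SL = ⌊$46,164/6⌋ = $7,694 → take SL $7,694. Book value $52,270.
Accumulated through year 5 = $102,294 − $52,270 = $50,024.

$50,024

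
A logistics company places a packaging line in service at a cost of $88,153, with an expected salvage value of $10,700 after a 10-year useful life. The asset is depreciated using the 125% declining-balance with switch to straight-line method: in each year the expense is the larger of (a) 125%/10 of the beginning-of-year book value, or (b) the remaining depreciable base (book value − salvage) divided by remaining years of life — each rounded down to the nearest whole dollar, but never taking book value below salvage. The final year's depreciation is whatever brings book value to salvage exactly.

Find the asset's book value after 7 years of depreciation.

Depreciable base = $88,153 − $10,700 = $77,453.
Year 1: DB = ⌊$88,153 × 125%/10⌋ = $11,019; SL = ⌊$77,453/10⌋ = $7,745 → take DB $11,019. Book value $77,134.
Year 2: DB = ⌊$77,134 × 125%/10⌋ = $9,641; SL = ⌊$66,434/9⌋ = $7,381 → take DB $9,641. Book value $67,493.
Year 3: DB = ⌊$67,493 × 125%/10⌋ = $8,436; SL = ⌊$56,793/8⌋ = $7,099 → take DB $8,436. Book value $59,057.
Year 4: DB = ⌊$59,057 × 125%/10⌋ = $7,382; SL = ⌊$48,357/7⌋ = $6,908 → take DB $7,382. Book value $51,675.
Year 5: DB = ⌊$51,675 × 125%/10⌋ = $6,459; SL = ⌊$40,975/6⌋ = $6,829 → take SL $6,829. Book value $44,846.
Year 6: DB = ⌊$44,846 × 125%/10⌋ = $5,605; SL = ⌊$34,146/5⌋ = $6,829 → take SL $6,829. Book value $38,017.
Year 7: DB = ⌊$38,017 × 125%/10⌋ = $4,752; SL = ⌊$27,317/4⌋ = $6,829 → take SL $6,829. Book value $31,188.

$31,188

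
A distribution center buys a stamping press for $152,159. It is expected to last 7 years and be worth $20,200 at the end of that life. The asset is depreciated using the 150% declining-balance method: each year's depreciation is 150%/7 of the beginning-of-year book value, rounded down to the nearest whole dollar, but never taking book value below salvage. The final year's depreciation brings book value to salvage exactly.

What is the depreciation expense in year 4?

Depreciable base = $152,159 − $20,200 = $131,959.
Year 1: ⌊$152,159 × 150%/7⌋ = $32,605. Book value $119,554.
Year 2: ⌊$119,554 × 150%/7⌋ = $25,618. Book value $93,936.
Year 3: ⌊$93,936 × 150%/7⌋ = $20,129. Book value $73,807.
Year 4: ⌊$73,807 × 150%/7⌋ = $15,815. Book value $57,992.

$15,815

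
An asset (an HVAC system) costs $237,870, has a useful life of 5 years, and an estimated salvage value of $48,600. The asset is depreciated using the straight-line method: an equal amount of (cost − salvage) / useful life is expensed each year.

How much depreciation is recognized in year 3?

$37,854

Depreciable base = $237,870 − $48,600 = $189,270.
Annual expense = $189,270 / 5 = $37,854.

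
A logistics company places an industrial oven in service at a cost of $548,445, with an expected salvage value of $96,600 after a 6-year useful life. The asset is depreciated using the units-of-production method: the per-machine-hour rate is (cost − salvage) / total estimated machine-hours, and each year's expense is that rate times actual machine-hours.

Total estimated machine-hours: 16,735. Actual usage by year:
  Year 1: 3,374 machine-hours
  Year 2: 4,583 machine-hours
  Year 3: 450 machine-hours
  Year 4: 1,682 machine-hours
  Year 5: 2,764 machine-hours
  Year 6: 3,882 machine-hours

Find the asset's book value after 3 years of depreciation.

$321,456

Depreciable base = $548,445 − $96,600 = $451,845.
Rate = $451,845 / 16,735 machine-hours = $27 per machine-hour.
Year 1: 3,374 × $27 = $91,098. Book value $457,347.
Year 2: 4,583 × $27 = $123,741. Book value $333,606.
Year 3: 450 × $27 = $12,150. Book value $321,456.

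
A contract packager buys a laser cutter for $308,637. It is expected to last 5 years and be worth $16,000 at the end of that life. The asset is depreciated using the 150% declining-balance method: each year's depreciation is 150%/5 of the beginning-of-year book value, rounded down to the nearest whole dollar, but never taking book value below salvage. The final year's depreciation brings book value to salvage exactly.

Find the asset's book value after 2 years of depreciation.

Depreciable base = $308,637 − $16,000 = $292,637.
Year 1: ⌊$308,637 × 150%/5⌋ = $92,591. Book value $216,046.
Year 2: ⌊$216,046 × 150%/5⌋ = $64,813. Book value $151,233.

$151,233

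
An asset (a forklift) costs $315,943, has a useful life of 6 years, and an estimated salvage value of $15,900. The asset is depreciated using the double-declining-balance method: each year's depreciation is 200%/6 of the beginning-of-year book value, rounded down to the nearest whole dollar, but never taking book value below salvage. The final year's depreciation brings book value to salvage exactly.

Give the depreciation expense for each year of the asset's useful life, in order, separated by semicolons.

$105,314; $70,209; $46,806; $31,204; $20,803; $25,707

Depreciable base = $315,943 − $15,900 = $300,043.
Year 1: ⌊$315,943 × 200%/6⌋ = $105,314. Book value $210,629.
Year 2: ⌊$210,629 × 200%/6⌋ = $70,209. Book value $140,420.
Year 3: ⌊$140,420 × 200%/6⌋ = $46,806. Book value $93,614.
Year 4: ⌊$93,614 × 200%/6⌋ = $31,204. Book value $62,410.
Year 5: ⌊$62,410 × 200%/6⌋ = $20,803. Book value $41,607.
Year 6 (final): $41,607 − $15,900 = $25,707. Book value $15,900.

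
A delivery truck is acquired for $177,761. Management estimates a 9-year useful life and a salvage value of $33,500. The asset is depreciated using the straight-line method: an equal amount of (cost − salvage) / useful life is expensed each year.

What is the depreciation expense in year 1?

$16,029

Depreciable base = $177,761 − $33,500 = $144,261.
Annual expense = $144,261 / 9 = $16,029.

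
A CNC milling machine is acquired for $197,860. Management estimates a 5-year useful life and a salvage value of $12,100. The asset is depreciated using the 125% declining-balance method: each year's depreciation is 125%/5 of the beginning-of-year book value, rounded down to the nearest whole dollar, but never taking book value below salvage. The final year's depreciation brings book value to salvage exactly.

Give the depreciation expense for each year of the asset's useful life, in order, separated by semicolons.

$49,465; $37,098; $27,824; $20,868; $50,505

Depreciable base = $197,860 − $12,100 = $185,760.
Year 1: ⌊$197,860 × 125%/5⌋ = $49,465. Book value $148,395.
Year 2: ⌊$148,395 × 125%/5⌋ = $37,098. Book value $111,297.
Year 3: ⌊$111,297 × 125%/5⌋ = $27,824. Book value $83,473.
Year 4: ⌊$83,473 × 125%/5⌋ = $20,868. Book value $62,605.
Year 5 (final): $62,605 − $12,100 = $50,505. Book value $12,100.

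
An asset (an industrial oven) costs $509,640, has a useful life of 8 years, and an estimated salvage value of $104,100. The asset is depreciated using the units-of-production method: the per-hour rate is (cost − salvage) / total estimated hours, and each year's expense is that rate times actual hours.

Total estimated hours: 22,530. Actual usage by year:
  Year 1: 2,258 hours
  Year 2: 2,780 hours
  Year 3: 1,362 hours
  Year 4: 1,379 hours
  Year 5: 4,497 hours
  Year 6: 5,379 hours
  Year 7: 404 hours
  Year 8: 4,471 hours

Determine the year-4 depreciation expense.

Depreciable base = $509,640 − $104,100 = $405,540.
Rate = $405,540 / 22,530 hours = $18 per hour.
Year 1: 2,258 × $18 = $40,644. Book value $468,996.
Year 2: 2,780 × $18 = $50,040. Book value $418,956.
Year 3: 1,362 × $18 = $24,516. Book value $394,440.
Year 4: 1,379 × $18 = $24,822. Book value $369,618.

$24,822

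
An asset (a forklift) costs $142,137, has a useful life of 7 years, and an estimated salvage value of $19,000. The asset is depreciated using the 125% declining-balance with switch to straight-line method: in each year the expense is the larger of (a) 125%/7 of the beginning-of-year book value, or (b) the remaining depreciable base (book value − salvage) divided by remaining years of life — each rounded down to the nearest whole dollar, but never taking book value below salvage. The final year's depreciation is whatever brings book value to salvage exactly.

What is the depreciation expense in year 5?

Depreciable base = $142,137 − $19,000 = $123,137.
Year 1: DB = ⌊$142,137 × 125%/7⌋ = $25,381; SL = ⌊$123,137/7⌋ = $17,591 → take DB $25,381. Book value $116,756.
Year 2: DB = ⌊$116,756 × 125%/7⌋ = $20,849; SL = ⌊$97,756/6⌋ = $16,292 → take DB $20,849. Book value $95,907.
Year 3: DB = ⌊$95,907 × 125%/7⌋ = $17,126; SL = ⌊$76,907/5⌋ = $15,381 → take DB $17,126. Book value $78,781.
Year 4: DB = ⌊$78,781 × 125%/7⌋ = $14,068; SL = ⌊$59,781/4⌋ = $14,945 → take SL $14,945. Book value $63,836.
Year 5: DB = ⌊$63,836 × 125%/7⌋ = $11,399; SL = ⌊$44,836/3⌋ = $14,945 → take SL $14,945. Book value $48,891.

$14,945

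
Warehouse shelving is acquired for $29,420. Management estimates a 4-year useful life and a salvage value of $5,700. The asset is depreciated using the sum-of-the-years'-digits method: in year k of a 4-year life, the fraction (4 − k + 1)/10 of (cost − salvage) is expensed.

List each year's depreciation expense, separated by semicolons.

$9,488; $7,116; $4,744; $2,372

Depreciable base = $29,420 − $5,700 = $23,720.
Sum of the years' digits = 4+3+2+1 = 10.
Year 1: $23,720 × 4/10 = $9,488. Book value $19,932.
Year 2: $23,720 × 3/10 = $7,116. Book value $12,816.
Year 3: $23,720 × 2/10 = $4,744. Book value $8,072.
Year 4: $23,720 × 1/10 = $2,372. Book value $5,700.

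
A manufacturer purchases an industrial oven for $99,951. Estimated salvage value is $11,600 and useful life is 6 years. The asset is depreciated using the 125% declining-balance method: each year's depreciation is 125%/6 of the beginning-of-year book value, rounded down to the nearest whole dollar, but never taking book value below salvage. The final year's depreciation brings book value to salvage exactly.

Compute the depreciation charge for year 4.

Depreciable base = $99,951 − $11,600 = $88,351.
Year 1: ⌊$99,951 × 125%/6⌋ = $20,823. Book value $79,128.
Year 2: ⌊$79,128 × 125%/6⌋ = $16,485. Book value $62,643.
Year 3: ⌊$62,643 × 125%/6⌋ = $13,050. Book value $49,593.
Year 4: ⌊$49,593 × 125%/6⌋ = $10,331. Book value $39,262.

$10,331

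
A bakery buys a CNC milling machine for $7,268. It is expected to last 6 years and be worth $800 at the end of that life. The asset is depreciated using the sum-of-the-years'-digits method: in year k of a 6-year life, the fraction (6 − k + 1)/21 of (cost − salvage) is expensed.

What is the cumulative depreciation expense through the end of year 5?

Depreciable base = $7,268 − $800 = $6,468.
Sum of the years' digits = 6+5+4+3+2+1 = 21.
Year 1: $6,468 × 6/21 = $1,848. Book value $5,420.
Year 2: $6,468 × 5/21 = $1,540. Book value $3,880.
Year 3: $6,468 × 4/21 = $1,232. Book value $2,648.
Year 4: $6,468 × 3/21 = $924. Book value $1,724.
Year 5: $6,468 × 2/21 = $616. Book value $1,108.
Accumulated through year 5 = $7,268 − $1,108 = $6,160.

$6,160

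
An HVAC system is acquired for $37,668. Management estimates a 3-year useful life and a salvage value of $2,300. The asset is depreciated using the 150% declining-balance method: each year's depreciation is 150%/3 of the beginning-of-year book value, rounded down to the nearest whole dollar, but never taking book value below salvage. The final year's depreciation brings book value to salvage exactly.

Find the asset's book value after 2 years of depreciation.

$9,417

Depreciable base = $37,668 − $2,300 = $35,368.
Year 1: ⌊$37,668 × 150%/3⌋ = $18,834. Book value $18,834.
Year 2: ⌊$18,834 × 150%/3⌋ = $9,417. Book value $9,417.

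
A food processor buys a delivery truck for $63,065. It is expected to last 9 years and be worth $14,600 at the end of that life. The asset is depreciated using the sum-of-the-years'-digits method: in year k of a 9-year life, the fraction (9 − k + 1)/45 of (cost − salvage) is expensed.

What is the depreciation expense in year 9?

$1,077

Depreciable base = $63,065 − $14,600 = $48,465.
Sum of the years' digits = 9+8+7+6+5+4+3+2+1 = 45.
Year 1: $48,465 × 9/45 = $9,693. Book value $53,372.
Year 2: $48,465 × 8/45 = $8,616. Book value $44,756.
Year 3: $48,465 × 7/45 = $7,539. Book value $37,217.
Year 4: $48,465 × 6/45 = $6,462. Book value $30,755.
Year 5: $48,465 × 5/45 = $5,385. Book value $25,370.
Year 6: $48,465 × 4/45 = $4,308. Book value $21,062.
Year 7: $48,465 × 3/45 = $3,231. Book value $17,831.
Year 8: $48,465 × 2/45 = $2,154. Book value $15,677.
Year 9: $48,465 × 1/45 = $1,077. Book value $14,600.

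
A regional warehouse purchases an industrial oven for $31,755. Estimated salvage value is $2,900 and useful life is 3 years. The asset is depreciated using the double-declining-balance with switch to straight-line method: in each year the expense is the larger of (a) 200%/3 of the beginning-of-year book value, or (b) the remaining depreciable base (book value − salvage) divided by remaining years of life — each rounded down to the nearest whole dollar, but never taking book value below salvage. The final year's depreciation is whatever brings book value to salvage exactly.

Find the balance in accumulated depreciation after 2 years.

Depreciable base = $31,755 − $2,900 = $28,855.
Year 1: DB = ⌊$31,755 × 200%/3⌋ = $21,170; SL = ⌊$28,855/3⌋ = $9,618 → take DB $21,170. Book value $10,585.
Year 2: DB = ⌊$10,585 × 200%/3⌋ = $7,056; SL = ⌊$7,685/2⌋ = $3,842 → take DB $7,056. Book value $3,529.
Accumulated through year 2 = $31,755 − $3,529 = $28,226.

$28,226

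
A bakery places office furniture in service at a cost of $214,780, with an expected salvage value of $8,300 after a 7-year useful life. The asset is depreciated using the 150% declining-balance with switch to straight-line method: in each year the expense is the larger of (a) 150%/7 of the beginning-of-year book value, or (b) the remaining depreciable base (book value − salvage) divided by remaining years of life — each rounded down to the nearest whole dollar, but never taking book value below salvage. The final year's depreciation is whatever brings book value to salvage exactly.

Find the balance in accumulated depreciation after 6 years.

$182,509

Depreciable base = $214,780 − $8,300 = $206,480.
Year 1: DB = ⌊$214,780 × 150%/7⌋ = $46,024; SL = ⌊$206,480/7⌋ = $29,497 → take DB $46,024. Book value $168,756.
Year 2: DB = ⌊$168,756 × 150%/7⌋ = $36,162; SL = ⌊$160,456/6⌋ = $26,742 → take DB $36,162. Book value $132,594.
Year 3: DB = ⌊$132,594 × 150%/7⌋ = $28,413; SL = ⌊$124,294/5⌋ = $24,858 → take DB $28,413. Book value $104,181.
Year 4: DB = ⌊$104,181 × 150%/7⌋ = $22,324; SL = ⌊$95,881/4⌋ = $23,970 → take SL $23,970. Book value $80,211.
Year 5: DB = ⌊$80,211 × 150%/7⌋ = $17,188; SL = ⌊$71,911/3⌋ = $23,970 → take SL $23,970. Book value $56,241.
Year 6: DB = ⌊$56,241 × 150%/7⌋ = $12,051; SL = ⌊$47,941/2⌋ = $23,970 → take SL $23,970. Book value $32,271.
Accumulated through year 6 = $214,780 − $32,271 = $182,509.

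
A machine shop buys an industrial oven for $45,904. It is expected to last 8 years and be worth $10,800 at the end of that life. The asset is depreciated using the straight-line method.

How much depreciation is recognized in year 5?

Depreciable base = $45,904 − $10,800 = $35,104.
Annual expense = $35,104 / 8 = $4,388.

$4,388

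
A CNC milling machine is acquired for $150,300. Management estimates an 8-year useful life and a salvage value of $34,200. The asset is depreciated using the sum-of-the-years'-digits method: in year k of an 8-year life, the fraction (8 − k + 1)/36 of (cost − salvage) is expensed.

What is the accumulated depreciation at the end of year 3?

$67,725

Depreciable base = $150,300 − $34,200 = $116,100.
Sum of the years' digits = 8+7+6+5+4+3+2+1 = 36.
Year 1: $116,100 × 8/36 = $25,800. Book value $124,500.
Year 2: $116,100 × 7/36 = $22,575. Book value $101,925.
Year 3: $116,100 × 6/36 = $19,350. Book value $82,575.
Accumulated through year 3 = $150,300 − $82,575 = $67,725.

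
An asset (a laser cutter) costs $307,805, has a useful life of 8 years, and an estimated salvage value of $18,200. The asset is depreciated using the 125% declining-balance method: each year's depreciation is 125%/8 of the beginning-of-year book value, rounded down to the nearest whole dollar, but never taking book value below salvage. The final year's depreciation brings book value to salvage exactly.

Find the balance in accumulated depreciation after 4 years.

$151,801

Depreciable base = $307,805 − $18,200 = $289,605.
Year 1: ⌊$307,805 × 125%/8⌋ = $48,094. Book value $259,711.
Year 2: ⌊$259,711 × 125%/8⌋ = $40,579. Book value $219,132.
Year 3: ⌊$219,132 × 125%/8⌋ = $34,239. Book value $184,893.
Year 4: ⌊$184,893 × 125%/8⌋ = $28,889. Book value $156,004.
Accumulated through year 4 = $307,805 − $156,004 = $151,801.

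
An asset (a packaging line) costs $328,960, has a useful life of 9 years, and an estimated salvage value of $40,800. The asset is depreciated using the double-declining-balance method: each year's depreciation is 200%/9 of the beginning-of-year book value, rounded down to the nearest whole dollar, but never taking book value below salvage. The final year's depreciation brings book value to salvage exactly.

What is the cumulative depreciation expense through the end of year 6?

$256,135

Depreciable base = $328,960 − $40,800 = $288,160.
Year 1: ⌊$328,960 × 200%/9⌋ = $73,102. Book value $255,858.
Year 2: ⌊$255,858 × 200%/9⌋ = $56,857. Book value $199,001.
Year 3: ⌊$199,001 × 200%/9⌋ = $44,222. Book value $154,779.
Year 4: ⌊$154,779 × 200%/9⌋ = $34,395. Book value $120,384.
Year 5: ⌊$120,384 × 200%/9⌋ = $26,752. Book value $93,632.
Year 6: ⌊$93,632 × 200%/9⌋ = $20,807. Book value $72,825.
Accumulated through year 6 = $328,960 − $72,825 = $256,135.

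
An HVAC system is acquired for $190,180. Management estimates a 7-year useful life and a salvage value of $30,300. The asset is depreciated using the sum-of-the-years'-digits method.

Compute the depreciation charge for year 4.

$22,840

Depreciable base = $190,180 − $30,300 = $159,880.
Sum of the years' digits = 7+6+5+4+3+2+1 = 28.
Year 1: $159,880 × 7/28 = $39,970. Book value $150,210.
Year 2: $159,880 × 6/28 = $34,260. Book value $115,950.
Year 3: $159,880 × 5/28 = $28,550. Book value $87,400.
Year 4: $159,880 × 4/28 = $22,840. Book value $64,560.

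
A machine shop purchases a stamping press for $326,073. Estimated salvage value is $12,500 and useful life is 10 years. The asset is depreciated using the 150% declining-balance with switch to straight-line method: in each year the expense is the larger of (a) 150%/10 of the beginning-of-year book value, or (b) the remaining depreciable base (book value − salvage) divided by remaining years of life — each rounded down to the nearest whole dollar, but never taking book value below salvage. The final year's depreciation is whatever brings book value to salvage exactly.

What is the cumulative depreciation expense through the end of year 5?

$182,144

Depreciable base = $326,073 − $12,500 = $313,573.
Year 1: DB = ⌊$326,073 × 150%/10⌋ = $48,910; SL = ⌊$313,573/10⌋ = $31,357 → take DB $48,910. Book value $277,163.
Year 2: DB = ⌊$277,163 × 150%/10⌋ = $41,574; SL = ⌊$264,663/9⌋ = $29,407 → take DB $41,574. Book value $235,589.
Year 3: DB = ⌊$235,589 × 150%/10⌋ = $35,338; SL = ⌊$223,089/8⌋ = $27,886 → take DB $35,338. Book value $200,251.
Year 4: DB = ⌊$200,251 × 150%/10⌋ = $30,037; SL = ⌊$187,751/7⌋ = $26,821 → take DB $30,037. Book value $170,214.
Year 5: DB = ⌊$170,214 × 150%/10⌋ = $25,532; SL = ⌊$157,714/6⌋ = $26,285 → take SL $26,285. Book value $143,929.
Accumulated through year 5 = $326,073 − $143,929 = $182,144.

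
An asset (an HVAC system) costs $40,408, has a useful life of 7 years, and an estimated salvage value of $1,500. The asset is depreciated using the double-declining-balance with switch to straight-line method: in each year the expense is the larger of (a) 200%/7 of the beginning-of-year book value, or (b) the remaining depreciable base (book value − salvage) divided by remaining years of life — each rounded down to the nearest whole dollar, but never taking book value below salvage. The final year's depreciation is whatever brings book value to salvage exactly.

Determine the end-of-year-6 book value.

Depreciable base = $40,408 − $1,500 = $38,908.
Year 1: DB = ⌊$40,408 × 200%/7⌋ = $11,545; SL = ⌊$38,908/7⌋ = $5,558 → take DB $11,545. Book value $28,863.
Year 2: DB = ⌊$28,863 × 200%/7⌋ = $8,246; SL = ⌊$27,363/6⌋ = $4,560 → take DB $8,246. Book value $20,617.
Year 3: DB = ⌊$20,617 × 200%/7⌋ = $5,890; SL = ⌊$19,117/5⌋ = $3,823 → take DB $5,890. Book value $14,727.
Year 4: DB = ⌊$14,727 × 200%/7⌋ = $4,207; SL = ⌊$13,227/4⌋ = $3,306 → take DB $4,207. Book value $10,520.
Year 5: DB = ⌊$10,520 × 200%/7⌋ = $3,005; SL = ⌊$9,020/3⌋ = $3,006 → take SL $3,006. Book value $7,514.
Year 6: DB = ⌊$7,514 × 200%/7⌋ = $2,146; SL = ⌊$6,014/2⌋ = $3,007 → take SL $3,007. Book value $4,507.

$4,507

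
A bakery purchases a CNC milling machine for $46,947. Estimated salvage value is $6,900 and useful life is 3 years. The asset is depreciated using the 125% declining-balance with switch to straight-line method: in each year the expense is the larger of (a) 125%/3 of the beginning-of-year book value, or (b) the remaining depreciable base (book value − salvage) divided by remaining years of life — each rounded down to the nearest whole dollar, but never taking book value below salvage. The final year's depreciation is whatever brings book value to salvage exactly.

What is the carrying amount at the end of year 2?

$15,976

Depreciable base = $46,947 − $6,900 = $40,047.
Year 1: DB = ⌊$46,947 × 125%/3⌋ = $19,561; SL = ⌊$40,047/3⌋ = $13,349 → take DB $19,561. Book value $27,386.
Year 2: DB = ⌊$27,386 × 125%/3⌋ = $11,410; SL = ⌊$20,486/2⌋ = $10,243 → take DB $11,410. Book value $15,976.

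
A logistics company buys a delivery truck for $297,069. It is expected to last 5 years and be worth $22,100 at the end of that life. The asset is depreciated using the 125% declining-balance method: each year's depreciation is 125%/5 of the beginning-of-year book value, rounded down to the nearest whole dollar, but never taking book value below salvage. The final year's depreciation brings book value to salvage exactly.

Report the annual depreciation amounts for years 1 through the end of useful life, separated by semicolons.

Depreciable base = $297,069 − $22,100 = $274,969.
Year 1: ⌊$297,069 × 125%/5⌋ = $74,267. Book value $222,802.
Year 2: ⌊$222,802 × 125%/5⌋ = $55,700. Book value $167,102.
Year 3: ⌊$167,102 × 125%/5⌋ = $41,775. Book value $125,327.
Year 4: ⌊$125,327 × 125%/5⌋ = $31,331. Book value $93,996.
Year 5 (final): $93,996 − $22,100 = $71,896. Book value $22,100.

$74,267; $55,700; $41,775; $31,331; $71,896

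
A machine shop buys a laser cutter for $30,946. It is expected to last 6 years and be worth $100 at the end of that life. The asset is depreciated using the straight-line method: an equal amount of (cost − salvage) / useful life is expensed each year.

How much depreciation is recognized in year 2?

Depreciable base = $30,946 − $100 = $30,846.
Annual expense = $30,846 / 6 = $5,141.

$5,141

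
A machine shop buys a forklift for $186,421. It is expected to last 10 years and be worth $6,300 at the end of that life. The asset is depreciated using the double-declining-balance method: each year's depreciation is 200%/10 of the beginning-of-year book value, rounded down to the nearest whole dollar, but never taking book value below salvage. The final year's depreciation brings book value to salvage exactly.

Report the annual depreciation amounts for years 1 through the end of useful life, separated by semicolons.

Depreciable base = $186,421 − $6,300 = $180,121.
Year 1: ⌊$186,421 × 200%/10⌋ = $37,284. Book value $149,137.
Year 2: ⌊$149,137 × 200%/10⌋ = $29,827. Book value $119,310.
Year 3: ⌊$119,310 × 200%/10⌋ = $23,862. Book value $95,448.
Year 4: ⌊$95,448 × 200%/10⌋ = $19,089. Book value $76,359.
Year 5: ⌊$76,359 × 200%/10⌋ = $15,271. Book value $61,088.
Year 6: ⌊$61,088 × 200%/10⌋ = $12,217. Book value $48,871.
Year 7: ⌊$48,871 × 200%/10⌋ = $9,774. Book value $39,097.
Year 8: ⌊$39,097 × 200%/10⌋ = $7,819. Book value $31,278.
Year 9: ⌊$31,278 × 200%/10⌋ = $6,255. Book value $25,023.
Year 10 (final): $25,023 − $6,300 = $18,723. Book value $6,300.

$37,284; $29,827; $23,862; $19,089; $15,271; $12,217; $9,774; $7,819; $6,255; $18,723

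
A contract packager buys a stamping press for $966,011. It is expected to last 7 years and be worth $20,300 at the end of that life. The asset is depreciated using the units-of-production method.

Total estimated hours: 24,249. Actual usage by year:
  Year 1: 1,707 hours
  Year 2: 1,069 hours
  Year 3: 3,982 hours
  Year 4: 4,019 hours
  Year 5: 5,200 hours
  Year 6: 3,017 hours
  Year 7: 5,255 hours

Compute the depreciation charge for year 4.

Depreciable base = $966,011 − $20,300 = $945,711.
Rate = $945,711 / 24,249 hours = $39 per hour.
Year 1: 1,707 × $39 = $66,573. Book value $899,438.
Year 2: 1,069 × $39 = $41,691. Book value $857,747.
Year 3: 3,982 × $39 = $155,298. Book value $702,449.
Year 4: 4,019 × $39 = $156,741. Book value $545,708.

$156,741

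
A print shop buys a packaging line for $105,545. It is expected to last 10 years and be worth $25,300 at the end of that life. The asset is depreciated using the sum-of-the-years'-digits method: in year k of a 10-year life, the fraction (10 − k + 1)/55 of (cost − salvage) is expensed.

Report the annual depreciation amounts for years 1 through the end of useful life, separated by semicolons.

$14,590; $13,131; $11,672; $10,213; $8,754; $7,295; $5,836; $4,377; $2,918; $1,459

Depreciable base = $105,545 − $25,300 = $80,245.
Sum of the years' digits = 10+9+8+7+6+5+4+3+2+1 = 55.
Year 1: $80,245 × 10/55 = $14,590. Book value $90,955.
Year 2: $80,245 × 9/55 = $13,131. Book value $77,824.
Year 3: $80,245 × 8/55 = $11,672. Book value $66,152.
Year 4: $80,245 × 7/55 = $10,213. Book value $55,939.
Year 5: $80,245 × 6/55 = $8,754. Book value $47,185.
Year 6: $80,245 × 5/55 = $7,295. Book value $39,890.
Year 7: $80,245 × 4/55 = $5,836. Book value $34,054.
Year 8: $80,245 × 3/55 = $4,377. Book value $29,677.
Year 9: $80,245 × 2/55 = $2,918. Book value $26,759.
Year 10: $80,245 × 1/55 = $1,459. Book value $25,300.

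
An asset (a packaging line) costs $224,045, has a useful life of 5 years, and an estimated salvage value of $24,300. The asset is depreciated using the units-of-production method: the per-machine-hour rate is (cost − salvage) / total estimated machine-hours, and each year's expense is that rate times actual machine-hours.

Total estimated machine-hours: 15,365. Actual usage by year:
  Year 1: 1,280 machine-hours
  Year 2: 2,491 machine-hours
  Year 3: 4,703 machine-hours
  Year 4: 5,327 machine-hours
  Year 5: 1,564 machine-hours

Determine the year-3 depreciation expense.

$61,139

Depreciable base = $224,045 − $24,300 = $199,745.
Rate = $199,745 / 15,365 machine-hours = $13 per machine-hour.
Year 1: 1,280 × $13 = $16,640. Book value $207,405.
Year 2: 2,491 × $13 = $32,383. Book value $175,022.
Year 3: 4,703 × $13 = $61,139. Book value $113,883.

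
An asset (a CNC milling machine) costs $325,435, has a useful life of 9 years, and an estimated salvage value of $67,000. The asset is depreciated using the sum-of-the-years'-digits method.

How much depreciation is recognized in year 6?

Depreciable base = $325,435 − $67,000 = $258,435.
Sum of the years' digits = 9+8+7+6+5+4+3+2+1 = 45.
Year 1: $258,435 × 9/45 = $51,687. Book value $273,748.
Year 2: $258,435 × 8/45 = $45,944. Book value $227,804.
Year 3: $258,435 × 7/45 = $40,201. Book value $187,603.
Year 4: $258,435 × 6/45 = $34,458. Book value $153,145.
Year 5: $258,435 × 5/45 = $28,715. Book value $124,430.
Year 6: $258,435 × 4/45 = $22,972. Book value $101,458.

$22,972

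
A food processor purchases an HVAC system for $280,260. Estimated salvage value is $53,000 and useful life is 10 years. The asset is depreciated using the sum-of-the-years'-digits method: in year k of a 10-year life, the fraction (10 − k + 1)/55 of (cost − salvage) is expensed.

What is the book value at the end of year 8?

$65,396

Depreciable base = $280,260 − $53,000 = $227,260.
Sum of the years' digits = 10+9+8+7+6+5+4+3+2+1 = 55.
Year 1: $227,260 × 10/55 = $41,320. Book value $238,940.
Year 2: $227,260 × 9/55 = $37,188. Book value $201,752.
Year 3: $227,260 × 8/55 = $33,056. Book value $168,696.
Year 4: $227,260 × 7/55 = $28,924. Book value $139,772.
Year 5: $227,260 × 6/55 = $24,792. Book value $114,980.
Year 6: $227,260 × 5/55 = $20,660. Book value $94,320.
Year 7: $227,260 × 4/55 = $16,528. Book value $77,792.
Year 8: $227,260 × 3/55 = $12,396. Book value $65,396.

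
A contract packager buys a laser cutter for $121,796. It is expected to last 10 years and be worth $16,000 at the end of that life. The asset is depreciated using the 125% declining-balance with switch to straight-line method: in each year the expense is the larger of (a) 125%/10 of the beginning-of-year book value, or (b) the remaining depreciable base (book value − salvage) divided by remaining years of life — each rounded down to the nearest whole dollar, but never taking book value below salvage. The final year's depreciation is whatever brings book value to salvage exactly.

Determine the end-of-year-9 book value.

$25,233

Depreciable base = $121,796 − $16,000 = $105,796.
Year 1: DB = ⌊$121,796 × 125%/10⌋ = $15,224; SL = ⌊$105,796/10⌋ = $10,579 → take DB $15,224. Book value $106,572.
Year 2: DB = ⌊$106,572 × 125%/10⌋ = $13,321; SL = ⌊$90,572/9⌋ = $10,063 → take DB $13,321. Book value $93,251.
Year 3: DB = ⌊$93,251 × 125%/10⌋ = $11,656; SL = ⌊$77,251/8⌋ = $9,656 → take DB $11,656. Book value $81,595.
Year 4: DB = ⌊$81,595 × 125%/10⌋ = $10,199; SL = ⌊$65,595/7⌋ = $9,370 → take DB $10,199. Book value $71,396.
Year 5: DB = ⌊$71,396 × 125%/10⌋ = $8,924; SL = ⌊$55,396/6⌋ = $9,232 → take SL $9,232. Book value $62,164.
Year 6: DB = ⌊$62,164 × 125%/10⌋ = $7,770; SL = ⌊$46,164/5⌋ = $9,232 → take SL $9,232. Book value $52,932.
Year 7: DB = ⌊$52,932 × 125%/10⌋ = $6,616; SL = ⌊$36,932/4⌋ = $9,233 → take SL $9,233. Book value $43,699.
Year 8: DB = ⌊$43,699 × 125%/10⌋ = $5,462; SL = ⌊$27,699/3⌋ = $9,233 → take SL $9,233. Book value $34,466.
Year 9: DB = ⌊$34,466 × 125%/10⌋ = $4,308; SL = ⌊$18,466/2⌋ = $9,233 → take SL $9,233. Book value $25,233.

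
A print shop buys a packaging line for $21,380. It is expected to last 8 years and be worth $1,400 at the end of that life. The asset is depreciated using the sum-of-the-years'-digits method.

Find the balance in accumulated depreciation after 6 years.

$18,315

Depreciable base = $21,380 − $1,400 = $19,980.
Sum of the years' digits = 8+7+6+5+4+3+2+1 = 36.
Year 1: $19,980 × 8/36 = $4,440. Book value $16,940.
Year 2: $19,980 × 7/36 = $3,885. Book value $13,055.
Year 3: $19,980 × 6/36 = $3,330. Book value $9,725.
Year 4: $19,980 × 5/36 = $2,775. Book value $6,950.
Year 5: $19,980 × 4/36 = $2,220. Book value $4,730.
Year 6: $19,980 × 3/36 = $1,665. Book value $3,065.
Accumulated through year 6 = $21,380 − $3,065 = $18,315.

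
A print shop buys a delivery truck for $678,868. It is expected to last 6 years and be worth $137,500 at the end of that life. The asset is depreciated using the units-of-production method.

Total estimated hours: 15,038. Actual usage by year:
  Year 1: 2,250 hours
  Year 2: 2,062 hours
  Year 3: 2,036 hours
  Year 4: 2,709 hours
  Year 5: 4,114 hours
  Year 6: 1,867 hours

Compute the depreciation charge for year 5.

$148,104

Depreciable base = $678,868 − $137,500 = $541,368.
Rate = $541,368 / 15,038 hours = $36 per hour.
Year 1: 2,250 × $36 = $81,000. Book value $597,868.
Year 2: 2,062 × $36 = $74,232. Book value $523,636.
Year 3: 2,036 × $36 = $73,296. Book value $450,340.
Year 4: 2,709 × $36 = $97,524. Book value $352,816.
Year 5: 4,114 × $36 = $148,104. Book value $204,712.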